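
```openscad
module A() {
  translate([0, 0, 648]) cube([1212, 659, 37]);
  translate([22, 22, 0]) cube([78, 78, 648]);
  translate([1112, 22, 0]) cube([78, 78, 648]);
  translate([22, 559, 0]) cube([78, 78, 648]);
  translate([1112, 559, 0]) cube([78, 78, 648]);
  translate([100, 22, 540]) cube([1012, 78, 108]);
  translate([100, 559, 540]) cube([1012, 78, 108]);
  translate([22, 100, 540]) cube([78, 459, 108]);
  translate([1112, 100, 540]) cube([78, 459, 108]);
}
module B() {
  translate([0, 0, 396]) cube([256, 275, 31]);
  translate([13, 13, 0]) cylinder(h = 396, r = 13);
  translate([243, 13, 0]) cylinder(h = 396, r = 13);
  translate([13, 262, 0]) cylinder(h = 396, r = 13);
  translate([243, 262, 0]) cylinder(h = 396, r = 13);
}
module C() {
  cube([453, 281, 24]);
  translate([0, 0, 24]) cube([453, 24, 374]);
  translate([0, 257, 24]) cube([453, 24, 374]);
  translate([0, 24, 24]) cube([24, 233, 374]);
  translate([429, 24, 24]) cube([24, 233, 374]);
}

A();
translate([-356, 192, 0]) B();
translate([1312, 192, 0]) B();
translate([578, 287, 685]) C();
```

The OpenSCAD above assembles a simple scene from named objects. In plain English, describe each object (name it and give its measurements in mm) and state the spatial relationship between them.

A is a table: top 1212 mm (x) × 659 mm (y), 37 mm thick, upper face at z = 685 mm, on four 78×78 mm square legs, each inset 22 mm from the nearest pair of top edges, running from z = 0 to the bottom of the top. Four apron rails, 78 mm thick and 108 mm tall, run between adjacent legs with their top edges flush with the underside of the top and their outer faces flush with the legs' outer faces.

B is a simple wooden stool: a rectangular seat 256 mm (x) by 275 mm (y), 31 mm thick, top face at z = 427 mm, on four round legs, each 26 mm in diameter. The legs rest on z = 0, each leg's axis is inset half a diameter from the nearest pair of seat edges (so the leg's bounding box is flush with the corner).

C is an open-topped rectangular box: outside dimensions 453×281×398 mm, with a uniform wall and base thickness of 24 mm. The base is a full 453×281 slab on the floor; four walls sit on top of the base. The front and back walls (the −y and +y sides) span the full width; the two side walls fit between them.

Two stools sit around the table at the −x, +x sides. The open box is on top of the table.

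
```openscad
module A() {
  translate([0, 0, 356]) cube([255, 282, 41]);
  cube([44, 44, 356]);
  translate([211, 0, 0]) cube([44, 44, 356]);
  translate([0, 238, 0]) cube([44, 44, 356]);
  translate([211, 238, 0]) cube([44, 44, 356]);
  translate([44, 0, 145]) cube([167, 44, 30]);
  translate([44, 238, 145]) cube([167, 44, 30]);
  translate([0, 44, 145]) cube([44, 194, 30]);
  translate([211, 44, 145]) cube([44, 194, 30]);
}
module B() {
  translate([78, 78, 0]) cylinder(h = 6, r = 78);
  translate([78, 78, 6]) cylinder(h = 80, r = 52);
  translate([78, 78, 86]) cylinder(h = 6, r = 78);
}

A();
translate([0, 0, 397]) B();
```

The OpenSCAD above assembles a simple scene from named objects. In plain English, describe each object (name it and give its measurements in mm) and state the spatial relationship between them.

A is a four-legged stool. The seat is 255×282 mm, 41 mm thick, top at z = 397 mm. It stands on four square legs, each 44×44 mm in cross-section, from z = 0 to the seat underside, each flush with a corner of the seat. Four stretchers, 44 mm wide and 30 mm tall, connect adjacent legs with their undersides at z = 145 mm, each running between the inner faces of the legs it joins and aligned with the legs' outer faces on the other axis.

B is a spool: two coaxial disc flanges of radius 78 mm and thickness 6 mm, joined by a core cylinder of radius 52 mm and height 80 mm. The lower flange rests on z = 0 and the three cylinders share a vertical axis.

The spool is on top of the stool.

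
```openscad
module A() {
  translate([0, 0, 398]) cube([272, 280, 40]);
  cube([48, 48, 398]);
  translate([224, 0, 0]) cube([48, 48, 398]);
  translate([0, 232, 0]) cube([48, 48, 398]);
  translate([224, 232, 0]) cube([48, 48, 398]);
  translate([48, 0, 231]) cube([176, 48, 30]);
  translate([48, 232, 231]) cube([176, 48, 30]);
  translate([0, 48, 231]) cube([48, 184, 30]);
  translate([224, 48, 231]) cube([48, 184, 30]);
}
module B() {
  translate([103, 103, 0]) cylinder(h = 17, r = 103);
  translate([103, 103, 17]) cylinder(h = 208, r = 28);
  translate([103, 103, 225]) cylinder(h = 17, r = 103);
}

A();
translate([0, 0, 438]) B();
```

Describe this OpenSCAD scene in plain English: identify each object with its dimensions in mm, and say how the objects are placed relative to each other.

A is a simple wooden stool: a rectangular seat 272 mm (x) by 280 mm (y), 40 mm thick, top face at z = 438 mm, on four square legs, each 48×48 mm in cross-section. The legs rest on z = 0, each flush with a corner of the seat. Four stretchers, 48 mm wide and 30 mm tall, connect adjacent legs with their undersides at z = 231 mm, each running between the inner faces of the legs it joins and aligned with the legs' outer faces on the other axis.

B is a spool: two coaxial disc flanges of radius 103 mm and thickness 17 mm, joined by a core cylinder of radius 28 mm and height 208 mm. The lower flange rests on z = 0 and the three cylinders share a vertical axis.

The spool is on top of the stool.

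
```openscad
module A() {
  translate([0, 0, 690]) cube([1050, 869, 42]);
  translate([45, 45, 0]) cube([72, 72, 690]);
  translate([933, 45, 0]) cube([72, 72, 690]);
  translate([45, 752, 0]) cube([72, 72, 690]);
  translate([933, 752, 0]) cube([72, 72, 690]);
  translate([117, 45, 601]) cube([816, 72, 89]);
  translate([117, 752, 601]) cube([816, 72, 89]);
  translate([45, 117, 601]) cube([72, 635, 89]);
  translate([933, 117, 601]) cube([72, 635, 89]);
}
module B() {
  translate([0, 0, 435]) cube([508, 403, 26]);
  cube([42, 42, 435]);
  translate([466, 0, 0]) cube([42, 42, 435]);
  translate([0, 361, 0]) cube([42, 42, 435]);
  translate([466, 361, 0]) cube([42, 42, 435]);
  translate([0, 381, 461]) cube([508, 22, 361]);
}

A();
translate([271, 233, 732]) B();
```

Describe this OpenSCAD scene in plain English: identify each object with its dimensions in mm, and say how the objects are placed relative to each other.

A is a rectangular dining table. The top is 1050×869×42 mm with its upper surface at z = 732 mm. It stands on four 72×72 mm square legs, each inset 45 mm from the nearest pair of top edges, running from the floor to the underside of the top. Four apron rails, 72 mm thick and 89 mm tall, run between adjacent legs with their top edges flush with the underside of the top and their outer faces flush with the legs' outer faces.

B is a chair. The seat is a 508×403×26 mm slab with its top at z = 461 mm, on four 42×42 mm corner legs (flush with the seat edges, standing on z = 0). A flat backrest 22 mm thick, 361 mm tall, spans the full seat width and rises from the seat top along its +y edge, rear face flush with the rear of the seat.

The chair is on top of the table, centred.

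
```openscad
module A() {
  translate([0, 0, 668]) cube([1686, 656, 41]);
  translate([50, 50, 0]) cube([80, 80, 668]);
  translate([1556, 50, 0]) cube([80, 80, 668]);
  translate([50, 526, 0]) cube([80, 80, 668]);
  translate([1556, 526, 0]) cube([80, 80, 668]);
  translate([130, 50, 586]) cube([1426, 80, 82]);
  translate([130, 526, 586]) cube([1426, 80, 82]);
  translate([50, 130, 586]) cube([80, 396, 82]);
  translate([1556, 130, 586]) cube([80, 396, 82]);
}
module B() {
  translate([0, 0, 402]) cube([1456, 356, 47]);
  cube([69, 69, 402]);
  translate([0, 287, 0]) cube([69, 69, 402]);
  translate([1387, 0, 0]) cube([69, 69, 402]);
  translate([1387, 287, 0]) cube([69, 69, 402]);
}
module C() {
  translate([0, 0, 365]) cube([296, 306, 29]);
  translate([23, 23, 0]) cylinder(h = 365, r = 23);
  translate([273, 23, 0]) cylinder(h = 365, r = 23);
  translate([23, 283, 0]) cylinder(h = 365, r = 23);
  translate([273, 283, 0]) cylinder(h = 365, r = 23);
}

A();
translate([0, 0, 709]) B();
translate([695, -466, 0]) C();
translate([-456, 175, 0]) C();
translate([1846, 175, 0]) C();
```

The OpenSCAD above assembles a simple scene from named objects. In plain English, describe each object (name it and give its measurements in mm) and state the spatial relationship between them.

A is a table: top 1686 mm (x) × 656 mm (y), 41 mm thick, upper face at z = 709 mm, on four 80×80 mm square legs, each inset 50 mm from the nearest pair of top edges, running from z = 0 to the bottom of the top. Four apron rails, 80 mm thick and 82 mm tall, run between adjacent legs with their top edges flush with the underside of the top and their outer faces flush with the legs' outer faces.

B is a long wooden bench with a 1456 mm (x) × 356 mm (y) seat, 47 mm thick, its top surface 449 mm above the floor. Four 69 mm square legs at the seat corners, flush with the edges, run from z = 0 to the seat underside.

C is a four-legged stool. The seat is 296×306 mm, 29 mm thick, top at z = 394 mm. It stands on four round legs, each 46 mm in diameter, from z = 0 to the seat underside, each leg's axis is inset half a diameter from the nearest pair of seat edges (so the leg's bounding box is flush with the corner).

The bench is on top of the table. Three stools sit around the table at the −y, −x, +x sides.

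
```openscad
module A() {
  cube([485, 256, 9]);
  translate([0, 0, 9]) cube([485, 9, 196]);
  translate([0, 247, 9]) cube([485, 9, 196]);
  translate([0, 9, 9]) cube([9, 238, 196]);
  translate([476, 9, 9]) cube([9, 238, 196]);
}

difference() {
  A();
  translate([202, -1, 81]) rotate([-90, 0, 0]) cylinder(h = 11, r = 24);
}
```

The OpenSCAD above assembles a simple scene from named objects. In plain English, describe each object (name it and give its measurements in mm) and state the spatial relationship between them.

A is an open-topped rectangular box: outside dimensions 485×256×205 mm, with a uniform wall and base thickness of 9 mm. The base is a full 485×256 slab on the floor; four walls sit on top of the base. The front and back walls (the −y and +y sides) span the full width; the two side walls fit between them.

The open box has a circular hole of radius 24 mm through its front wall, centred at (x = 202, z = 81).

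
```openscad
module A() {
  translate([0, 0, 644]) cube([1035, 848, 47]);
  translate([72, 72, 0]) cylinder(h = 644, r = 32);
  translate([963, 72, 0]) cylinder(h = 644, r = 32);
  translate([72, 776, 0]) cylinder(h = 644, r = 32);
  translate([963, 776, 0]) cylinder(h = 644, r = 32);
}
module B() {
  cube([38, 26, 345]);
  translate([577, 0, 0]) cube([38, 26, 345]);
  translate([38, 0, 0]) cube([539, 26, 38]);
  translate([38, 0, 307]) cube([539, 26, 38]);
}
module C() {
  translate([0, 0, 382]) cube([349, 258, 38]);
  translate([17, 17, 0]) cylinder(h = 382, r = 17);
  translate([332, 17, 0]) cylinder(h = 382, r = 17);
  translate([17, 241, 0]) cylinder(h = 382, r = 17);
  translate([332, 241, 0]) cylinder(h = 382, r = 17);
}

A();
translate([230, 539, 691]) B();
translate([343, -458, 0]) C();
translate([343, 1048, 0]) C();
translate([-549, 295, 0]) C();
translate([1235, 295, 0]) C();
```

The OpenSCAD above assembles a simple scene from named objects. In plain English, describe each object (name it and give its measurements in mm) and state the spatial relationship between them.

A is a table with a 1035×848 mm rectangular top, 47 mm thick, top surface at z = 691 mm, supported by four round legs of 64 mm diameter, each leg's bounding box inset 40 mm from the nearest pair of top edges, running from the floor.

B is a rectangular picture frame lying in the x–z plane (depth along y). The opening is 539 mm wide (x) by 269 mm tall (z), surrounded by a border 38 mm wide on all four sides. The frame is 26 mm deep and is made of two full-height vertical stiles with two horizontal rails fitted between them.

C is a simple wooden stool: a rectangular seat 349 mm (x) by 258 mm (y), 38 mm thick, top face at z = 420 mm, on four round legs, each 34 mm in diameter. The legs rest on z = 0, each leg's axis is inset half a diameter from the nearest pair of seat edges (so the leg's bounding box is flush with the corner).

The picture frame is on top of the table. Four stools sit around the table at the −y, +y, −x, +x sides.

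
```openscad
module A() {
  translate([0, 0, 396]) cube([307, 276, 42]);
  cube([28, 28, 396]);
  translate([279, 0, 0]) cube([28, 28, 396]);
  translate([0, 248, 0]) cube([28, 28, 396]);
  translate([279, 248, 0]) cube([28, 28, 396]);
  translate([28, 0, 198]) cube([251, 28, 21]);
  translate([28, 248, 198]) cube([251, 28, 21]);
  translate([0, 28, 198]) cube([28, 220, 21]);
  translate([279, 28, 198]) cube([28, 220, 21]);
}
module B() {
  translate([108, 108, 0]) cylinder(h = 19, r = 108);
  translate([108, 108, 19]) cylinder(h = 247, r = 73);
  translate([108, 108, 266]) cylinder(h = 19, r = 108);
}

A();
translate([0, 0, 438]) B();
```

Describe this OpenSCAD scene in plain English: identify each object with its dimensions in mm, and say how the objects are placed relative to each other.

A is a simple wooden stool: a rectangular seat 307 mm (x) by 276 mm (y), 42 mm thick, top face at z = 438 mm, on four square legs, each 28×28 mm in cross-section. The legs rest on z = 0, each flush with a corner of the seat. Four stretchers, 28 mm wide and 21 mm tall, connect adjacent legs with their undersides at z = 198 mm, each running between the inner faces of the legs it joins and aligned with the legs' outer faces on the other axis.

B is a spool: two coaxial disc flanges of radius 108 mm and thickness 19 mm, joined by a core cylinder of radius 73 mm and height 247 mm. The lower flange rests on z = 0 and the three cylinders share a vertical axis.

The spool is on top of the stool.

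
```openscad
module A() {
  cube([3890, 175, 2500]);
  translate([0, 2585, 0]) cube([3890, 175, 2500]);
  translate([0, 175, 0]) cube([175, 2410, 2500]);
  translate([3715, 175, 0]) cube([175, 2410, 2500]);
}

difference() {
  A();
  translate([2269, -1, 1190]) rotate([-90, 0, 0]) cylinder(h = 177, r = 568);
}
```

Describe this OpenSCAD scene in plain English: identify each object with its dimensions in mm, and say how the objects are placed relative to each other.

A is the wall frame of a small rectangular building: four walls, each 2500 mm tall and 175 mm thick, enclosing a footprint 3890 mm (x) by 2760 mm (y) outside-to-outside, with no floor or roof. The front and back walls (the −y and +y sides) span the full width; the two side walls fit between them.

The house frame has a circular hole of radius 568 mm through its front wall, centred at (x = 2269, z = 1190).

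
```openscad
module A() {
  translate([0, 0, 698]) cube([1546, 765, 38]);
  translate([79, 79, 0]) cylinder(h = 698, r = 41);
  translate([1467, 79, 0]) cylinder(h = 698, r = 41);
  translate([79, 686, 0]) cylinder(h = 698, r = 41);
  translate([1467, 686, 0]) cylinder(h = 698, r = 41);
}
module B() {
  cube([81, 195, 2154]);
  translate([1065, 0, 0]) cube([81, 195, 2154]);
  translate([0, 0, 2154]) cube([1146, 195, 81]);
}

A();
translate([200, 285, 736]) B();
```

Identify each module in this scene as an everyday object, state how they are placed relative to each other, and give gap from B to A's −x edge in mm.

A is a table. B is a door frame. The door frame is on top of the table, centred. The gap from the door frame to the table's −x edge is 200 mm.

The door frame's min-x is at 200; the table's min-x is 0; gap = 200 mm.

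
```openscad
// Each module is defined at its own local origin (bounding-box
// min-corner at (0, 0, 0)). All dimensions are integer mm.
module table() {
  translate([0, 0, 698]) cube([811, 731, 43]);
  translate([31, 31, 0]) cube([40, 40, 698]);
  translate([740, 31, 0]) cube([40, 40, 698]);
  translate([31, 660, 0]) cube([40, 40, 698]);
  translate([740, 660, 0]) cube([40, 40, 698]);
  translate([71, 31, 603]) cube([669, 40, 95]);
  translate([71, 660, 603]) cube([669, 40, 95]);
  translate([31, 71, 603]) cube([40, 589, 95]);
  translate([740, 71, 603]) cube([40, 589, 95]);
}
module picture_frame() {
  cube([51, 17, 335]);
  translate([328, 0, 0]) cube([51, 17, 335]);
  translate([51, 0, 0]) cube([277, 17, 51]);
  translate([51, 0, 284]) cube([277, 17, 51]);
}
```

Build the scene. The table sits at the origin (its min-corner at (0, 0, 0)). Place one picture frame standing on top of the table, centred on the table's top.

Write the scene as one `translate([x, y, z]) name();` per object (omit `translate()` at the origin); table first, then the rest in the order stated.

table();
translate([216, 357, 741]) picture_frame();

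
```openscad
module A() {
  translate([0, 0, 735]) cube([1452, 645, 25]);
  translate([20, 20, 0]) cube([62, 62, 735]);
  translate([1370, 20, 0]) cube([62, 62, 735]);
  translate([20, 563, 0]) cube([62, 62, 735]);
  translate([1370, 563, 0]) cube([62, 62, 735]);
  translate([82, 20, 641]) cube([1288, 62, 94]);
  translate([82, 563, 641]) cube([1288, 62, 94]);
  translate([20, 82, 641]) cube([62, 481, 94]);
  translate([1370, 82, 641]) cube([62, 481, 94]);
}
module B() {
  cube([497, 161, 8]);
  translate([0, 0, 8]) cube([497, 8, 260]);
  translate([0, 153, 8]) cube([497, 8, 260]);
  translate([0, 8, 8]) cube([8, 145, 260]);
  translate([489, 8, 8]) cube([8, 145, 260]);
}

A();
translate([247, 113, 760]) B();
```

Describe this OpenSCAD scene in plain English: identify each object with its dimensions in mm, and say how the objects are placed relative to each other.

A is a table: top 1452 mm (x) × 645 mm (y), 25 mm thick, upper face at z = 760 mm, on four 62×62 mm square legs, each inset 20 mm from the nearest pair of top edges, running from z = 0 to the bottom of the top. Four apron rails, 62 mm thick and 94 mm tall, run between adjacent legs with their top edges flush with the underside of the top and their outer faces flush with the legs' outer faces.

B is an open storage box with external size 497×161×268 mm and wall thickness 8 mm (the base is also 8 mm thick). The base covers the whole footprint; the four walls stand on the base, with the y-facing walls full-width and the x-facing walls fitting between their inner faces.

The open box is on top of the table.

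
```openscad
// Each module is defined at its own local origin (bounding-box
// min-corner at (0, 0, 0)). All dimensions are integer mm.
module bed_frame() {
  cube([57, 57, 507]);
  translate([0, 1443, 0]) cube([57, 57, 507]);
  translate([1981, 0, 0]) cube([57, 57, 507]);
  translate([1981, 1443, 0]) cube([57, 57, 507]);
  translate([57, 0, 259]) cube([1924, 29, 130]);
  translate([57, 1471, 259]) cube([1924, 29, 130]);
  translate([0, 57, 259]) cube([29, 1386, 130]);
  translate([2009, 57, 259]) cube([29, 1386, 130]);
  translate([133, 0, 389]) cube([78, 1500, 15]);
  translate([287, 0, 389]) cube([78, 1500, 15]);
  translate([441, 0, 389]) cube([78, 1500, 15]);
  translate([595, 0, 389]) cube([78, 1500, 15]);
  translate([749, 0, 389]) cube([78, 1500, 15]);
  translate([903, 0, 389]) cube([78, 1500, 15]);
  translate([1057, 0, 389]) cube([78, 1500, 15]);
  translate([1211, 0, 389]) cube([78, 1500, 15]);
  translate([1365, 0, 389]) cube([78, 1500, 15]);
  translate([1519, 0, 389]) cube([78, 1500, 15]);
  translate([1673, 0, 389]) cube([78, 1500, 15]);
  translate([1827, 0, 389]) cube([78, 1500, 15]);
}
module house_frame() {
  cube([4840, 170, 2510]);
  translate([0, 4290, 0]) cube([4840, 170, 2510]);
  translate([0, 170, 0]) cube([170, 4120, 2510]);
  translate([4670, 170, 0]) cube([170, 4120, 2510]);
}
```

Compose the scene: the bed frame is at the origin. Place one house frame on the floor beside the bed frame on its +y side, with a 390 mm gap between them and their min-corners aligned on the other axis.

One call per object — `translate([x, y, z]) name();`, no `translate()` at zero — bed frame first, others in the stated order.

bed_frame();
translate([0, 1890, 0]) house_frame();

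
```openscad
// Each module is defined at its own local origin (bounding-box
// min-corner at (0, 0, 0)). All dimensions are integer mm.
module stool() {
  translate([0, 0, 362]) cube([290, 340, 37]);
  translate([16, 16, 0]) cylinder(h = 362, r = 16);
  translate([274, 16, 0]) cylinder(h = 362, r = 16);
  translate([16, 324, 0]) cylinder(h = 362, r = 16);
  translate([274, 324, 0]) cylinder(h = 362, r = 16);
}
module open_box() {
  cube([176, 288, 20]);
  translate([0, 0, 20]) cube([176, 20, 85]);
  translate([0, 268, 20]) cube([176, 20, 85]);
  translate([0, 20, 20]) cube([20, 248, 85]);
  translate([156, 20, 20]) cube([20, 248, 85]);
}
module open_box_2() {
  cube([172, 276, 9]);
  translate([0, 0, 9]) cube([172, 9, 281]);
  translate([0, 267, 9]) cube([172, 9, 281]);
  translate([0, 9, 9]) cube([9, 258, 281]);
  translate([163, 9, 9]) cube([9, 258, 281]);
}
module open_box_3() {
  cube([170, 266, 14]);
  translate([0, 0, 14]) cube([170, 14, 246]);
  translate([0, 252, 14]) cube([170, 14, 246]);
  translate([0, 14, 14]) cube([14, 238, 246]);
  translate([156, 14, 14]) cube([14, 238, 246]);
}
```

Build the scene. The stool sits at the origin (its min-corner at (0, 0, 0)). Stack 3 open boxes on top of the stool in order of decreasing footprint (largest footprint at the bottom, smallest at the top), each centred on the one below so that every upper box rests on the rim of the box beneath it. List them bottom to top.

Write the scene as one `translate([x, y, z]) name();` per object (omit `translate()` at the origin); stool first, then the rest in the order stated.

stool();
translate([57, 26, 399]) open_box();
translate([59, 32, 504]) open_box_2();
translate([60, 37, 794]) open_box_3();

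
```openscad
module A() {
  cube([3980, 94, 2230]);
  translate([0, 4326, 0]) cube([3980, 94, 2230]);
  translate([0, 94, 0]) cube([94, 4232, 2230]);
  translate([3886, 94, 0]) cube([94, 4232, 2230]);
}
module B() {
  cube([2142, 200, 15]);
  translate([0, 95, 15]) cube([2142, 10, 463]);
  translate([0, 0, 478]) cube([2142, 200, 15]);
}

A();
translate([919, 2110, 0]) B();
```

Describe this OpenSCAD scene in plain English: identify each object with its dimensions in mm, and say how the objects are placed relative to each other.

A is a box-shaped house frame (walls only): outside footprint 3980×4420 mm, wall height 2230 mm, wall thickness 94 mm. The two y-facing walls run the full x-width; the two x-facing walls fit between the inner faces of the y-facing walls.

B is an I-beam lying along x, 2142 mm long. Overall section height 493 mm. Two flanges 200 mm wide (y) and 15 mm thick, one on the floor and one at the top; a web 10 mm thick runs between them, centred on the flange width.

The I-beam sits inside the house frame, centred.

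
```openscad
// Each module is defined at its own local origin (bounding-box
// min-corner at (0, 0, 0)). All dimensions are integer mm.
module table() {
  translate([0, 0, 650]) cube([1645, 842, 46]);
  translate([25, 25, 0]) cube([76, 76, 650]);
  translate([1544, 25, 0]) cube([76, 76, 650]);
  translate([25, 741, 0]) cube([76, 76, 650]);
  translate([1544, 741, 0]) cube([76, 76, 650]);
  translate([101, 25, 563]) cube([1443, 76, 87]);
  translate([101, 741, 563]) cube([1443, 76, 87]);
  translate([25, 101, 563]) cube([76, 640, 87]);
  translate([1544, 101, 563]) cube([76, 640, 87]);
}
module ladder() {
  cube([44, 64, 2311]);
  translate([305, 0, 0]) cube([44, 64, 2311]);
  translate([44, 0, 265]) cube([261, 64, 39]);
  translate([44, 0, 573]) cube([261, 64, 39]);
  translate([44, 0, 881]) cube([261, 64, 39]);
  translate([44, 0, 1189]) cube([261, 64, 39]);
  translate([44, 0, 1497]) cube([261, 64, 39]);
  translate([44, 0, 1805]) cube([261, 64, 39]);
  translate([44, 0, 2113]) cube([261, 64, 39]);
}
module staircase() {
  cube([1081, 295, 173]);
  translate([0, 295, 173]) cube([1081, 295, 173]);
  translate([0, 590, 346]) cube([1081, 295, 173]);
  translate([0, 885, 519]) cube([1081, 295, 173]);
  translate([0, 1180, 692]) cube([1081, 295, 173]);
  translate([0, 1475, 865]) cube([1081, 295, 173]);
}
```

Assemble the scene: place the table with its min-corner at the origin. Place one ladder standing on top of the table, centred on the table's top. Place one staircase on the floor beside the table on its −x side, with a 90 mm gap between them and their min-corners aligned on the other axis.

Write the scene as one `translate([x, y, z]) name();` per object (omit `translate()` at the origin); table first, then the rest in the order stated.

table();
translate([648, 389, 696]) ladder();
translate([-1171, 0, 0]) staircase();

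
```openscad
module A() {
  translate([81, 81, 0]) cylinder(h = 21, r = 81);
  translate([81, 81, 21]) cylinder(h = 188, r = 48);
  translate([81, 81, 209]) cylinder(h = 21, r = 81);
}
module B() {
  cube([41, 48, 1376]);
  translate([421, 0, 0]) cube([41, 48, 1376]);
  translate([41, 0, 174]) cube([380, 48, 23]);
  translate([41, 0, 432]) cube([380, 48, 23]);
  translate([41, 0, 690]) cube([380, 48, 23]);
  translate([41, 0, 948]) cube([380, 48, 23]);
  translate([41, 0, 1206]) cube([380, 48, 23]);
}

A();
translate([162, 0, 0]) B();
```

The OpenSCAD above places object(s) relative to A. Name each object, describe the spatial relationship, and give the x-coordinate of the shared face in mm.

The spool's +x face and the ladder's −x face are both at x = 162 mm.

A is a spool. B is a ladder. The ladder is against the spool's +x side, with their −y faces flush. The x-coordinate of the shared face is 162 mm.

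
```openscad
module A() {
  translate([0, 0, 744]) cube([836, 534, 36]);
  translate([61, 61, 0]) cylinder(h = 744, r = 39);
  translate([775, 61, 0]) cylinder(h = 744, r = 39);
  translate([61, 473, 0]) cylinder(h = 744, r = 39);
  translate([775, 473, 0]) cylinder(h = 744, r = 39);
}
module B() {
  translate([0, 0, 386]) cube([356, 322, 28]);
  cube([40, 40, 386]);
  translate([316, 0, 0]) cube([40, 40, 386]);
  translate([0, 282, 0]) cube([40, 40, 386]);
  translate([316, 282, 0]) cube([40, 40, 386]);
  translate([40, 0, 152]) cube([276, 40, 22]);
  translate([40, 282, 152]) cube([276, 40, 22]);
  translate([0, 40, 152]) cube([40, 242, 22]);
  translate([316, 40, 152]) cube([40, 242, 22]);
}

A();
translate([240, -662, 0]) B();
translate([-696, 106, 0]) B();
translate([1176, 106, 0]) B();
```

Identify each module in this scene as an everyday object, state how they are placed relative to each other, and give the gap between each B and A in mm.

A is a table. B is a stool. Three stools sit around the table at the −y, −x, +x sides. The gap between each stool and the table is 340 mm.

Each stool's nearest face is 340 mm from the table's bounding box.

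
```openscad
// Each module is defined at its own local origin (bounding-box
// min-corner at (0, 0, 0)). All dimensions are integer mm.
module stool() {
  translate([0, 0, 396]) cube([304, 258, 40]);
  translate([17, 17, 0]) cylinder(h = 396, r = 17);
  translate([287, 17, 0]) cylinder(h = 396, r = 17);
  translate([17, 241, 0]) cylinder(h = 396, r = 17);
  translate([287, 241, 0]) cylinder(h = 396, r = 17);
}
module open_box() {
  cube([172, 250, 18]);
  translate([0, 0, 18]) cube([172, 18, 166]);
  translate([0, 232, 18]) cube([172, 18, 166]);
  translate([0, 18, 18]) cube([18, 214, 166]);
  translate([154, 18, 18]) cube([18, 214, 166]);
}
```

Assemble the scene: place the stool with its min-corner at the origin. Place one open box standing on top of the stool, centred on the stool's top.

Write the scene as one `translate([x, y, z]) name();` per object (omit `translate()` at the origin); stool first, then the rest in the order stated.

stool();
translate([66, 4, 436]) open_box();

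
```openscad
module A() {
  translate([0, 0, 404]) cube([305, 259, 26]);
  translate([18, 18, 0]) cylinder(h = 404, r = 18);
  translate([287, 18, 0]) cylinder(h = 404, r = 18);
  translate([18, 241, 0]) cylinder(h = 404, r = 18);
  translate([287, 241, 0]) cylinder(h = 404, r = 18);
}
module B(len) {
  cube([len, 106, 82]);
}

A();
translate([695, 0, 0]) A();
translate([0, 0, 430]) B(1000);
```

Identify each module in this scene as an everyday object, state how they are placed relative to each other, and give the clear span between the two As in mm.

A is a stool. B is a beam. A beam spans the tops of two stools. The clear span between the two stools is 390 mm.

Second stool starts at x = 695; first ends at x = 305; clear span = 695 − 305 = 390 mm.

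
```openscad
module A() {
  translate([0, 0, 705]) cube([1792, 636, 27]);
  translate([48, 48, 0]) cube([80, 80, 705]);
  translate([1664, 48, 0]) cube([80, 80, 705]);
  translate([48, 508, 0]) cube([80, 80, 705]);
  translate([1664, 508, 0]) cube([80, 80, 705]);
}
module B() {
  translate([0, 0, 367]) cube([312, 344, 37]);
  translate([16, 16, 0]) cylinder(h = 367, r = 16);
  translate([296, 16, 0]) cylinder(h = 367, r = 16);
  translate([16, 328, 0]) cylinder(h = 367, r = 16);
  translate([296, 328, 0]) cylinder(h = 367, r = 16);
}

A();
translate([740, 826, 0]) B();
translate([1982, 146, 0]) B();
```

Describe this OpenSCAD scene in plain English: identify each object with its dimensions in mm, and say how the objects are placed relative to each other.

A is a rectangular dining table. The top is 1792×636×27 mm with its upper surface at z = 732 mm. It stands on four 80×80 mm square legs, each inset 48 mm from the nearest pair of top edges, running from the floor to the underside of the top.

B is a four-legged stool. The seat is 312×344 mm, 37 mm thick, top at z = 404 mm. It stands on four round legs, each 32 mm in diameter, from z = 0 to the seat underside, each leg's axis is inset half a diameter from the nearest pair of seat edges (so the leg's bounding box is flush with the corner).

Two stools sit around the table at the +y, +x sides.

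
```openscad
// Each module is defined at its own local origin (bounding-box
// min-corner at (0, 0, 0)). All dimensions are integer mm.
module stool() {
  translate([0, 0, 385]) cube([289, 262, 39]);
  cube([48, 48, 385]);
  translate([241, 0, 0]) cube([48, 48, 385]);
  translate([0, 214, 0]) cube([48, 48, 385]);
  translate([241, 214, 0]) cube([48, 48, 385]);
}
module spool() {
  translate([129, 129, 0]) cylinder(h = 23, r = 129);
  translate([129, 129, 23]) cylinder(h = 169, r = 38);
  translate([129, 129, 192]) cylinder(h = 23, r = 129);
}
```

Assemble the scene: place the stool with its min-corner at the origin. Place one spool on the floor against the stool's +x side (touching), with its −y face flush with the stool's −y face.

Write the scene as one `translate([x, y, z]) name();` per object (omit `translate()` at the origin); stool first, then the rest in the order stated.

stool();
translate([289, 0, 0]) spool();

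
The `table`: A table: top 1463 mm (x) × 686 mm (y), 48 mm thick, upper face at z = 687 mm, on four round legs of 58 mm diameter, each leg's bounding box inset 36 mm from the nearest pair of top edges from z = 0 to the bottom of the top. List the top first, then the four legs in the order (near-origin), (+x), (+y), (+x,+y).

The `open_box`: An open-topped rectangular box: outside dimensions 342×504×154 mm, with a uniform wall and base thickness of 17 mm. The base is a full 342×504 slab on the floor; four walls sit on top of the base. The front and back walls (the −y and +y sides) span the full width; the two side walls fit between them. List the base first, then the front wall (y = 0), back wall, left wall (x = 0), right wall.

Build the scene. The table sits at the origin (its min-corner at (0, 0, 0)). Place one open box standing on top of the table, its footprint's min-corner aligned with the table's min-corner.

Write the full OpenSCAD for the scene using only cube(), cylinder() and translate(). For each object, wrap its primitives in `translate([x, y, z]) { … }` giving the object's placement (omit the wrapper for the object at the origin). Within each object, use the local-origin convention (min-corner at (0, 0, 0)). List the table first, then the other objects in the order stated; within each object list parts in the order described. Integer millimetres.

translate([0, 0, 639]) cube([1463, 686, 48]);
translate([65, 65, 0]) cylinder(h = 639, r = 29);
translate([1398, 65, 0]) cylinder(h = 639, r = 29);
translate([65, 621, 0]) cylinder(h = 639, r = 29);
translate([1398, 621, 0]) cylinder(h = 639, r = 29);
translate([0, 0, 687]) {
  cube([342, 504, 17]);
  translate([0, 0, 17]) cube([342, 17, 137]);
  translate([0, 487, 17]) cube([342, 17, 137]);
  translate([0, 17, 17]) cube([17, 470, 137]);
  translate([325, 17, 17]) cube([17, 470, 137]);
}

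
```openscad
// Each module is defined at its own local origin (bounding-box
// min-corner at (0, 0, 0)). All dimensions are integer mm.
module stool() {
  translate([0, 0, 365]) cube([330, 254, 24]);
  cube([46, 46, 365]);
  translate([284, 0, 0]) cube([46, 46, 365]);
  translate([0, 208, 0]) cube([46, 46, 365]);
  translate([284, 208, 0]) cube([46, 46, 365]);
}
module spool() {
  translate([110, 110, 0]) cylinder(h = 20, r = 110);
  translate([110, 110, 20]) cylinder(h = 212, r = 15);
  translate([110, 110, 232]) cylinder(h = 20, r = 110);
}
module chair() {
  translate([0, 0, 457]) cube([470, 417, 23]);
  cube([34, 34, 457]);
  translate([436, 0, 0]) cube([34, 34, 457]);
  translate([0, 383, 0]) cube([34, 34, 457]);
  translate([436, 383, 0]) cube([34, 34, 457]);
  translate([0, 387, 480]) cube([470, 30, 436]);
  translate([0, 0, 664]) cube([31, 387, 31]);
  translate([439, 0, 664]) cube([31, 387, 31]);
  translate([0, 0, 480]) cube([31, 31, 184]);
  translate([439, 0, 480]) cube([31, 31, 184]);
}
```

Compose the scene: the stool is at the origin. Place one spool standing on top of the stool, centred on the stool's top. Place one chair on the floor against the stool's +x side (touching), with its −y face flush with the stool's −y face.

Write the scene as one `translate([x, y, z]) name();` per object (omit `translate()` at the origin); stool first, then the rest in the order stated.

stool();
translate([55, 17, 389]) spool();
translate([330, 0, 0]) chair();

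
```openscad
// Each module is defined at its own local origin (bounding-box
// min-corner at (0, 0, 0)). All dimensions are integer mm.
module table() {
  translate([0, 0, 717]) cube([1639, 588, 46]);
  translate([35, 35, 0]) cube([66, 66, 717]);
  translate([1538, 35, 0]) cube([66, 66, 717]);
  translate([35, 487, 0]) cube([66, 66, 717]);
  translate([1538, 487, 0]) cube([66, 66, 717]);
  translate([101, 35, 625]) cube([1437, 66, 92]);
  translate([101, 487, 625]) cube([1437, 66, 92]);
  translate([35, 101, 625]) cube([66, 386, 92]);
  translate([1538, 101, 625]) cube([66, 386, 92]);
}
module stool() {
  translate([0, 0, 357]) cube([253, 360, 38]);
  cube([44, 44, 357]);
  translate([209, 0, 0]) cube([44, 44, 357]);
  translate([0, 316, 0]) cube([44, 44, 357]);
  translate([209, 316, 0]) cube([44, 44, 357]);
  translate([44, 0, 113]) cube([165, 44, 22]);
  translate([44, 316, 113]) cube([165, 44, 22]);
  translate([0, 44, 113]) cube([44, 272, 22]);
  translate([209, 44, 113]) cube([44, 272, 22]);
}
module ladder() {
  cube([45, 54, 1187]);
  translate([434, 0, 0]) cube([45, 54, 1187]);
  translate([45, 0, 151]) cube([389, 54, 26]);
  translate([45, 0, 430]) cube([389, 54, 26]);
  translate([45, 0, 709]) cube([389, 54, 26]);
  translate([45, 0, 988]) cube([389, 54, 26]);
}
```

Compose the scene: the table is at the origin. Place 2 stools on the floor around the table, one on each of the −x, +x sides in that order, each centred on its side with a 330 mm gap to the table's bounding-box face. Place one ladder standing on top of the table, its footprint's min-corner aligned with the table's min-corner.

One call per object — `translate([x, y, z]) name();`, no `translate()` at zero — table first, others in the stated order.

table();
translate([-583, 114, 0]) stool();
translate([1969, 114, 0]) stool();
translate([0, 0, 763]) ladder();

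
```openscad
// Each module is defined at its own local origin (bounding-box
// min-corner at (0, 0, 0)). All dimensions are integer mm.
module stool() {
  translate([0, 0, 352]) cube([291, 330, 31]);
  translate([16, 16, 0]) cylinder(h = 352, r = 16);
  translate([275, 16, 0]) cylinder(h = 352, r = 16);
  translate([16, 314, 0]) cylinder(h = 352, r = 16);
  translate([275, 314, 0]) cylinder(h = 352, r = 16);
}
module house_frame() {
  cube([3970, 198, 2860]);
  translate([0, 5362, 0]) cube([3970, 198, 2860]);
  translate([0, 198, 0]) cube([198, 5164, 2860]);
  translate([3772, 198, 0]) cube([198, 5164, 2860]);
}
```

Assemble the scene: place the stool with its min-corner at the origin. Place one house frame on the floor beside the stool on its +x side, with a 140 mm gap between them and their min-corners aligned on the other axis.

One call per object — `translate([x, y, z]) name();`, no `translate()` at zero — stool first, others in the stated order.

stool();
translate([431, 0, 0]) house_frame();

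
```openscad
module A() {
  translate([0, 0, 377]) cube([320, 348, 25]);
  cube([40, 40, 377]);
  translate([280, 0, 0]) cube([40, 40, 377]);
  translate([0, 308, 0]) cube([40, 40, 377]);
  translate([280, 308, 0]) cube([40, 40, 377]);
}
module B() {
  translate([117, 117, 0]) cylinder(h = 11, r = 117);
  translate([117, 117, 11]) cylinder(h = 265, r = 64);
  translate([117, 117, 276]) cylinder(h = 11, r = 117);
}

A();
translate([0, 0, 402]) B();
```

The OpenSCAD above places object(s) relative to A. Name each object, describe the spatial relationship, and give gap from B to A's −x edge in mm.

A is a stool. B is a spool. The spool is on top of the stool. The gap from the spool to the stool's −x edge is 0 mm.

The spool's min-x is at 0; the stool's min-x is 0; gap = 0 mm.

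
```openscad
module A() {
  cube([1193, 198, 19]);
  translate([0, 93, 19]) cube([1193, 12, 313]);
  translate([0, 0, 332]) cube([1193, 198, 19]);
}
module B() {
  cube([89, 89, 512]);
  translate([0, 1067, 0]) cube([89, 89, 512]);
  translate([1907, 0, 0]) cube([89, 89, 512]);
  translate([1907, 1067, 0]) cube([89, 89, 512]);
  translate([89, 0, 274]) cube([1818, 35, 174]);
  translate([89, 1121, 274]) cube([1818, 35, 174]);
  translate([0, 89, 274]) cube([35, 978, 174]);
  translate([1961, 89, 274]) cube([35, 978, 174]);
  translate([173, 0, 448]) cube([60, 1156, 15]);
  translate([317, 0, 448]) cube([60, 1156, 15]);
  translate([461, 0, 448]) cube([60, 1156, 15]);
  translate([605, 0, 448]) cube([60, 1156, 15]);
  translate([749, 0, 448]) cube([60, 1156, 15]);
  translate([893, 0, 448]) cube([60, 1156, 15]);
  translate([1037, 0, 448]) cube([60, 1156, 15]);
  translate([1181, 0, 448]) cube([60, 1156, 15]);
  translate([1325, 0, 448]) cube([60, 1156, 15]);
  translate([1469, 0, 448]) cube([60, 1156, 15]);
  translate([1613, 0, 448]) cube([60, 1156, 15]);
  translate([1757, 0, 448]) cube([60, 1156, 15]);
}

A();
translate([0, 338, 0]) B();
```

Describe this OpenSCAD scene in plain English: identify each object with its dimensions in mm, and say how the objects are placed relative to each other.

A is an I-beam lying along x, 1193 mm long. Overall section height 351 mm. Two flanges 198 mm wide (y) and 19 mm thick, one on the floor and one at the top; a web 12 mm thick runs between them, centred on the flange width.

B is a bed frame 1996 mm long (x) by 1156 mm wide (y). Four 89×89 mm corner posts, 512 mm tall, at the corners of the footprint. Four rails of 35 mm thickness and 174 mm height run between adjacent posts with their undersides at z = 274 mm, their outer faces flush with the outside of the frame (the two x-running rails run between the posts' inner faces; the two y-running rails run between the posts' inner faces). 12 slats, each 60 mm wide (x) and 15 mm thick, lie across the top of the two x-running rails, running the full 1156 mm width of the frame in y; the slats are evenly spaced along x between the inner faces of the end posts with equal gaps (rounded down to the nearest mm) at the −x end and between each pair — any rounding remainder accumulates at the +x end.

The bed frame is on the floor beside the I-beam on its +y side.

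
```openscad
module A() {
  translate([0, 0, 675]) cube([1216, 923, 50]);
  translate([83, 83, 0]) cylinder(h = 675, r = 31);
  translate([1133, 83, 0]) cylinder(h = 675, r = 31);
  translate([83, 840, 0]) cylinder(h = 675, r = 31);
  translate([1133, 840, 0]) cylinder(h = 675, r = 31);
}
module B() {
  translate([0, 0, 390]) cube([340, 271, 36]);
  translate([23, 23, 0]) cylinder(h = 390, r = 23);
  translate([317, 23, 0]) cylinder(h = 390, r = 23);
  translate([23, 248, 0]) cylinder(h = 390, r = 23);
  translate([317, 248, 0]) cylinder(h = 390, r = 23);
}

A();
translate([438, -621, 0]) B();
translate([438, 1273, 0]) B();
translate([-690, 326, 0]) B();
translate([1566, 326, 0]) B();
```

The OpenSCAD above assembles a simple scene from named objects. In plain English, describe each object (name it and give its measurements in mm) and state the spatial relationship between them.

A is a rectangular dining table. The top is 1216×923×50 mm with its upper surface at z = 725 mm. It stands on four round legs of 62 mm diameter, each leg's bounding box inset 52 mm from the nearest pair of top edges, running from the floor to the underside of the top.

B is a simple wooden stool: a rectangular seat 340 mm (x) by 271 mm (y), 36 mm thick, top face at z = 426 mm, on four round legs, each 46 mm in diameter. The legs rest on z = 0, each leg's axis is inset half a diameter from the nearest pair of seat edges (so the leg's bounding box is flush with the corner).

Four stools sit around the table at the −y, +y, −x, +x sides.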